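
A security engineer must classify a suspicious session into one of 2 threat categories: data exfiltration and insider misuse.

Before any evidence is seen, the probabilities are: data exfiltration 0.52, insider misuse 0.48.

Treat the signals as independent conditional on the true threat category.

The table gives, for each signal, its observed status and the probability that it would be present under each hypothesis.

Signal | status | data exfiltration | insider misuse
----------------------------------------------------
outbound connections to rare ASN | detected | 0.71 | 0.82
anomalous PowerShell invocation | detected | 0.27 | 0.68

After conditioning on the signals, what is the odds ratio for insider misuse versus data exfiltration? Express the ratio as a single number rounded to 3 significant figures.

2.68

Posterior odds equal prior odds times the likelihood ratio; only the two competing hypotheses matter.
  insider misuse: 0.48 × 0.82 × 0.68 = 0.26765
  data exfiltration: 0.52 × 0.71 × 0.27 = 0.099684
Odds(insider misuse : data exfiltration) = 0.26765 / 0.099684 ≈ 2.68.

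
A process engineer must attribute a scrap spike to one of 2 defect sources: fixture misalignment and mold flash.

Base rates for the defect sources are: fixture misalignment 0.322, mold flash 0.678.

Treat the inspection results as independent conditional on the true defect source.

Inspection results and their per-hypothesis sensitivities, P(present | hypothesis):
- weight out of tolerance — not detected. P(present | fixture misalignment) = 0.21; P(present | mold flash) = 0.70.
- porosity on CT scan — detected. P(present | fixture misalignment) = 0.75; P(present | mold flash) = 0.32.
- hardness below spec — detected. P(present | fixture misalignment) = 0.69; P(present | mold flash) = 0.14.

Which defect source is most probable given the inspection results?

fixture misalignment

For each hypothesis, the unnormalized posterior weight is prior × product of the inspection result likelihoods (using 1 − P(present | H) for each absent inspection result):
  fixture misalignment: 0.322 × (1 − 0.21) × 0.75 × 0.69 = 0.13164
  mold flash: 0.678 × (1 − 0.70) × 0.32 × 0.14 = 0.0091123
The unnormalized weights sum to 0.14075.
P(fixture misalignment | evidence) ≈ 0.13164 / 0.14075 ≈ 0.935
P(mold flash | evidence) ≈ 0.0091123 / 0.14075 ≈ 0.065
The largest is 0.935, so fixture misalignment is most probable.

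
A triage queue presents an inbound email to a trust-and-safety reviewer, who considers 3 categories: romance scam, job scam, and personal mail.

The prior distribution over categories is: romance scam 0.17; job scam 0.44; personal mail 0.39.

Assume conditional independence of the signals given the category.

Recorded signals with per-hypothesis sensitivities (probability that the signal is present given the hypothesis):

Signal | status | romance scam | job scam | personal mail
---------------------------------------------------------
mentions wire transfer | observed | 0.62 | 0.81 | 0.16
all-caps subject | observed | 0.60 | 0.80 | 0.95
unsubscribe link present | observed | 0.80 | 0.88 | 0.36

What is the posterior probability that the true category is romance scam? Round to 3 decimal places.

For each hypothesis, the unnormalized posterior weight is prior × product of the signal likelihoods:
  romance scam: 0.17 × 0.62 × 0.60 × 0.80 = 0.050592
  job scam: 0.44 × 0.81 × 0.80 × 0.88 = 0.25091
  personal mail: 0.39 × 0.16 × 0.95 × 0.36 = 0.021341
The unnormalized weights sum to 0.32284.
P(romance scam | evidence) = 0.050592 / 0.32284 ≈ 0.157.

0.157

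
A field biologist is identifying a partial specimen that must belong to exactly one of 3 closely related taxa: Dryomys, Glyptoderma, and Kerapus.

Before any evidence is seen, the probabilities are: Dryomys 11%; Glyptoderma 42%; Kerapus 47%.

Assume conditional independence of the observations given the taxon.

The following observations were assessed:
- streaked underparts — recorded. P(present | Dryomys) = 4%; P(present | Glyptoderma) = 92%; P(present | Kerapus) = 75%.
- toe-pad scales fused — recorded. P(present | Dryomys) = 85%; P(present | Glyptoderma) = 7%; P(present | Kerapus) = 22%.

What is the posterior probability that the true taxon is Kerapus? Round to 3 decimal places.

0.716

For each hypothesis, the unnormalized posterior weight is prior × product of the observation likelihoods:
  Dryomys: 0.11 × 0.04 × 0.85 = 0.00374
  Glyptoderma: 0.42 × 0.92 × 0.07 = 0.027048
  Kerapus: 0.47 × 0.75 × 0.22 = 0.07755
The unnormalized weights sum to 0.10834.
P(Kerapus | evidence) = 0.07755 / 0.10834 ≈ 0.716.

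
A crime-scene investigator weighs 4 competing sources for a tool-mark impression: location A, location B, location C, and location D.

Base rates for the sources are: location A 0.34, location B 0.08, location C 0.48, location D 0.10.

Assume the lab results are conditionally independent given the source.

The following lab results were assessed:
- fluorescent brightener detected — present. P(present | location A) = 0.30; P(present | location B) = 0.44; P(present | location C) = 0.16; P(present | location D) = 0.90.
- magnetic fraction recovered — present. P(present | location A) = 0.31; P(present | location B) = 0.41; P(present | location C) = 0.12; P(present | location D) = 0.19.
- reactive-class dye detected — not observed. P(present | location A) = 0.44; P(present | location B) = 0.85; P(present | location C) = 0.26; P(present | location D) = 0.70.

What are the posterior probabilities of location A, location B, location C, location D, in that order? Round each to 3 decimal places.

By Bayes' rule with conditional independence, the unnormalized weight for each hypothesis is prior × ∏ likelihoods (using 1 − P(present | H) for each absent lab result):
  location A: 0.34 × 0.30 × 0.31 × (1 − 0.44) = 0.017707
  location B: 0.08 × 0.44 × 0.41 × (1 − 0.85) = 0.0021648
  location C: 0.48 × 0.16 × 0.12 × (1 − 0.26) = 0.0068198
  location D: 0.10 × 0.90 × 0.19 × (1 − 0.70) = 0.00513
Normalizing constant Z = 0.017707 + 0.0021648 + 0.0068198 + 0.00513 = 0.031822.
P(location A | evidence) = 0.017707 / 0.031822 ≈ 0.556
P(location B | evidence) = 0.0021648 / 0.031822 ≈ 0.068
P(location C | evidence) = 0.0068198 / 0.031822 ≈ 0.214
P(location D | evidence) = 0.00513 / 0.031822 ≈ 0.161

0.556, 0.068, 0.214, 0.161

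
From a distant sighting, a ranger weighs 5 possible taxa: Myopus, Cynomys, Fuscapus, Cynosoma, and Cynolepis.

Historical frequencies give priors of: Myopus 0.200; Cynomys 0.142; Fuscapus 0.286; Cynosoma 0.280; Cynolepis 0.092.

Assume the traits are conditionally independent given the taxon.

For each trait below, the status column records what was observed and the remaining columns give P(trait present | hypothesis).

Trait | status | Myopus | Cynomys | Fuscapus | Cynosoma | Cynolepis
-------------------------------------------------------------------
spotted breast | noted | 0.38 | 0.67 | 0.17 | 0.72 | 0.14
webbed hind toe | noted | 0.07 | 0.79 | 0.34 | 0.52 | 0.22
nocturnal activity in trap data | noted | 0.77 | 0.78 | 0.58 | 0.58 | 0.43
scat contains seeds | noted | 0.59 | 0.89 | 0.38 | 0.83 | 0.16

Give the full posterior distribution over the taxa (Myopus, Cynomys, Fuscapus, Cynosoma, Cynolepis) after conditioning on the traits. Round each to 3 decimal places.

By Bayes' rule with conditional independence, the unnormalized weight for each hypothesis is prior × ∏ likelihoods:
  Myopus: 0.200 × 0.38 × 0.07 × 0.77 × 0.59 = 0.0024169
  Cynomys: 0.142 × 0.67 × 0.79 × 0.78 × 0.89 = 0.052176
  Fuscapus: 0.286 × 0.17 × 0.34 × 0.58 × 0.38 = 0.0036434
  Cynosoma: 0.280 × 0.72 × 0.52 × 0.58 × 0.83 = 0.050466
  Cynolepis: 0.092 × 0.14 × 0.22 × 0.43 × 0.16 = 0.00019495
Marginal likelihood of the evidence = 0.1089.
P(Myopus | evidence) = 0.0024169 / 0.1089 ≈ 0.022
P(Cynomys | evidence) = 0.052176 / 0.1089 ≈ 0.479
P(Fuscapus | evidence) = 0.0036434 / 0.1089 ≈ 0.033
P(Cynosoma | evidence) = 0.050466 / 0.1089 ≈ 0.463
P(Cynolepis | evidence) = 0.00019495 / 0.1089 ≈ 0.002

0.022, 0.479, 0.033, 0.463, 0.002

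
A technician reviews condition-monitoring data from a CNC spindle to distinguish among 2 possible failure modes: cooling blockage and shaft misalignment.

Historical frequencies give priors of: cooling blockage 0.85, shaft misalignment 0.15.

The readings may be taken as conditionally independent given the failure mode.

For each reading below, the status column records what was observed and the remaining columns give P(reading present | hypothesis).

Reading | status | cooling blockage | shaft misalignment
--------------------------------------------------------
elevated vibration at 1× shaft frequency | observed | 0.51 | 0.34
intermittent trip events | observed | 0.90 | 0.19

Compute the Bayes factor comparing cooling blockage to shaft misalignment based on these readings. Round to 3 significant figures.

Joint likelihood of the reading pattern under each hypothesis:
  cooling blockage: 0.51 × 0.90 = 0.459
  shaft misalignment: 0.34 × 0.19 = 0.0646
Bayes factor = 0.459 / 0.0646 ≈ 7.11

7.11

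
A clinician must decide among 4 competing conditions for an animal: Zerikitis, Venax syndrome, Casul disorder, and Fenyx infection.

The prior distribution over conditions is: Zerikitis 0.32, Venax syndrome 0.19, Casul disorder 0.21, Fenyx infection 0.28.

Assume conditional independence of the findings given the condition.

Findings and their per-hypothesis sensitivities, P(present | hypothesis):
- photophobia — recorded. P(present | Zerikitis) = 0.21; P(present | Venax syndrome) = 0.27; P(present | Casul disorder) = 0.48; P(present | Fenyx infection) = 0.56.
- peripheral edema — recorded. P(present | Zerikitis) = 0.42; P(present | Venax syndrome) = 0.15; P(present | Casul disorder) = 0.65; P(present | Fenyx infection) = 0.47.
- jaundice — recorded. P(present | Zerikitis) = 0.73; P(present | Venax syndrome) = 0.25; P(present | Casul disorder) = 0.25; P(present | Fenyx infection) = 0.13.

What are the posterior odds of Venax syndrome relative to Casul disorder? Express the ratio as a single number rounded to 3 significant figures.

0.117

The normalizing constant cancels in an odds ratio, so compute prior × likelihood for the two hypotheses only:
  Venax syndrome: 0.19 × 0.27 × 0.15 × 0.25 = 0.0019238
  Casul disorder: 0.21 × 0.48 × 0.65 × 0.25 = 0.01638
Posterior odds = 0.0019238 / 0.01638 ≈ 0.117.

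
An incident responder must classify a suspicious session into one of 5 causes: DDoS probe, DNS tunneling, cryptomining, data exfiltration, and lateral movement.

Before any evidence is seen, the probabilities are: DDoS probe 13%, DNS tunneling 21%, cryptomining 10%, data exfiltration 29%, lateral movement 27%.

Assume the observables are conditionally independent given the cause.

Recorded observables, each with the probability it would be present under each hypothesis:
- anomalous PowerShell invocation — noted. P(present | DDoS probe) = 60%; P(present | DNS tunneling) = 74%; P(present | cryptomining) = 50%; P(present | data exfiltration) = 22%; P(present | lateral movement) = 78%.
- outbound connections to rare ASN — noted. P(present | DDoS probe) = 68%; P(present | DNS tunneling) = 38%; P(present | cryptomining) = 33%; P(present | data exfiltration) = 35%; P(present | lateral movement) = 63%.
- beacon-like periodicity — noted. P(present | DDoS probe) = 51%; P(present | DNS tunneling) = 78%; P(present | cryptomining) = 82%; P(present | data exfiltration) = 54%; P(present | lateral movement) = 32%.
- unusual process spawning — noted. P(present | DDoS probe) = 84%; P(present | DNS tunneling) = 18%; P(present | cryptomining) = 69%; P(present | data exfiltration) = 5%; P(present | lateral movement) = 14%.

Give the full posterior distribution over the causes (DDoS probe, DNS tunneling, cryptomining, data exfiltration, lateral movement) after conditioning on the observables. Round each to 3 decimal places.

Multiply each prior by the joint likelihood of the observable pattern:
  DDoS probe: 0.13 × 0.60 × 0.68 × 0.51 × 0.84 = 0.022722
  DNS tunneling: 0.21 × 0.74 × 0.38 × 0.78 × 0.18 = 0.0082909
  cryptomining: 0.10 × 0.50 × 0.33 × 0.82 × 0.69 = 0.0093357
  data exfiltration: 0.29 × 0.22 × 0.35 × 0.54 × 0.05 = 0.00060291
  lateral movement: 0.27 × 0.78 × 0.63 × 0.32 × 0.14 = 0.005944
The unnormalized weights sum to 0.046896.
P(DDoS probe | evidence) = 0.022722 / 0.046896 ≈ 0.485
P(DNS tunneling | evidence) = 0.0082909 / 0.046896 ≈ 0.177
P(cryptomining | evidence) = 0.0093357 / 0.046896 ≈ 0.199
P(data exfiltration | evidence) = 0.00060291 / 0.046896 ≈ 0.013
P(lateral movement | evidence) = 0.005944 / 0.046896 ≈ 0.127

0.485, 0.177, 0.199, 0.013, 0.127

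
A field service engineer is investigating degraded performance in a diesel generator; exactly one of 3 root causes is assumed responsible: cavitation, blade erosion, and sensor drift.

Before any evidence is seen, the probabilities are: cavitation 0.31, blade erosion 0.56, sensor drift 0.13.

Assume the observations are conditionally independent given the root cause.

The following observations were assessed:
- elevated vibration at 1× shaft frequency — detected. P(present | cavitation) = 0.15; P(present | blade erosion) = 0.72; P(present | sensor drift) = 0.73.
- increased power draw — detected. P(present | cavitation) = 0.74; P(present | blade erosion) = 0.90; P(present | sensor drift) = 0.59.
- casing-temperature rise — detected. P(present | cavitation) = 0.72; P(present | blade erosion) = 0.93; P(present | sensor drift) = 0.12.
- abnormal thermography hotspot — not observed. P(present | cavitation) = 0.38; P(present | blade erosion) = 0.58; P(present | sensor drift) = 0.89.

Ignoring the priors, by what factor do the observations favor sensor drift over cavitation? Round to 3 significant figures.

Take the product of per-observation likelihoods under each hypothesis (using 1 − P(present | H) for each absent observation), then divide.
  sensor drift: 0.73 × 0.59 × 0.12 × (1 − 0.89) = 0.0056852
  cavitation: 0.15 × 0.74 × 0.72 × (1 − 0.38) = 0.04955
Bayes factor = 0.0056852 / 0.04955 ≈ 0.115

0.115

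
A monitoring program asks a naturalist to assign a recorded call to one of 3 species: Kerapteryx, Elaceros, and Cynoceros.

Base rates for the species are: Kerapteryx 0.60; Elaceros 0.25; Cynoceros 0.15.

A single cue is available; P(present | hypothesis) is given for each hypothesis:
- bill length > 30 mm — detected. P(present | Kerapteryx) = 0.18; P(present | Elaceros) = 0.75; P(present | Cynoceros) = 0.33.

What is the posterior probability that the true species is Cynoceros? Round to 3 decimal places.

Multiply each prior by the likelihood of the cue:
  Kerapteryx: 0.60 × 0.18 = 0.108
  Elaceros: 0.25 × 0.75 = 0.1875
  Cynoceros: 0.15 × 0.33 = 0.0495
Marginal likelihood of the evidence = 0.345.
P(Cynoceros | evidence) = 0.0495 / 0.345 ≈ 0.143.

0.143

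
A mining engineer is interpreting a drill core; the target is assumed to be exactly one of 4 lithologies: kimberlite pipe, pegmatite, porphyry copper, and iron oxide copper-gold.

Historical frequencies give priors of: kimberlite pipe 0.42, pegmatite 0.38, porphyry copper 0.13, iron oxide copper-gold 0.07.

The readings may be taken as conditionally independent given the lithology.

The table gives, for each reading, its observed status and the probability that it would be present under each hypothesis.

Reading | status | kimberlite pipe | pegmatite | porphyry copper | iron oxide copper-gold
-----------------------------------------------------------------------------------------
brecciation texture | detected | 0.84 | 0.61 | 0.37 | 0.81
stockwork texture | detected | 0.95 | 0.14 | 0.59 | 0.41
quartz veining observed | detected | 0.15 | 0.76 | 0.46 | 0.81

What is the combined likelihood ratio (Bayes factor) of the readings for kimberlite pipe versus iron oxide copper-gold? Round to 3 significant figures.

Joint likelihood of the reading pattern under each hypothesis:
  kimberlite pipe: 0.84 × 0.95 × 0.15 = 0.1197
  iron oxide copper-gold: 0.81 × 0.41 × 0.81 = 0.269
Bayes factor = 0.1197 / 0.269 ≈ 0.445

0.445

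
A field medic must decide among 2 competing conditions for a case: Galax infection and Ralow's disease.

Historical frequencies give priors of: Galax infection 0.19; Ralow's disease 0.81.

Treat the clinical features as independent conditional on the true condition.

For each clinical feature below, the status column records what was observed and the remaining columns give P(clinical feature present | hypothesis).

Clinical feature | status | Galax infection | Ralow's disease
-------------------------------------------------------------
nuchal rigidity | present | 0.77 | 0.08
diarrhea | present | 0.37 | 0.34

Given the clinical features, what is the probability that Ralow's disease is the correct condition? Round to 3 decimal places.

Multiply each prior by the joint likelihood of the clinical feature pattern:
  Galax infection: 0.19 × 0.77 × 0.37 = 0.054131
  Ralow's disease: 0.81 × 0.08 × 0.34 = 0.022032
Normalizing constant Z = 0.054131 + 0.022032 = 0.076163.
P(Ralow's disease | evidence) = 0.022032 / 0.076163 ≈ 0.289.

0.289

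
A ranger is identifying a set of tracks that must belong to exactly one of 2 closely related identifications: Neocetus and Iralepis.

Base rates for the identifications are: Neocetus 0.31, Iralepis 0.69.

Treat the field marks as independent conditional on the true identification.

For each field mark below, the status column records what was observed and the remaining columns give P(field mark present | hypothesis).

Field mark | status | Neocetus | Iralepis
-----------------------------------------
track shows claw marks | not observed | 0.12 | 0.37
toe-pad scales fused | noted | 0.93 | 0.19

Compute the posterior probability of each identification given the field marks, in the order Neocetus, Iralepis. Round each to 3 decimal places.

Multiply each prior by the joint likelihood of the field mark pattern (using 1 − P(present | H) for each absent field mark):
  Neocetus: 0.31 × (1 − 0.12) × 0.93 = 0.2537
  Iralepis: 0.69 × (1 − 0.37) × 0.19 = 0.082593
Normalizing constant Z = 0.2537 + 0.082593 = 0.3363.
P(Neocetus | evidence) = 0.2537 / 0.3363 ≈ 0.754
P(Iralepis | evidence) = 0.082593 / 0.3363 ≈ 0.246

0.754, 0.246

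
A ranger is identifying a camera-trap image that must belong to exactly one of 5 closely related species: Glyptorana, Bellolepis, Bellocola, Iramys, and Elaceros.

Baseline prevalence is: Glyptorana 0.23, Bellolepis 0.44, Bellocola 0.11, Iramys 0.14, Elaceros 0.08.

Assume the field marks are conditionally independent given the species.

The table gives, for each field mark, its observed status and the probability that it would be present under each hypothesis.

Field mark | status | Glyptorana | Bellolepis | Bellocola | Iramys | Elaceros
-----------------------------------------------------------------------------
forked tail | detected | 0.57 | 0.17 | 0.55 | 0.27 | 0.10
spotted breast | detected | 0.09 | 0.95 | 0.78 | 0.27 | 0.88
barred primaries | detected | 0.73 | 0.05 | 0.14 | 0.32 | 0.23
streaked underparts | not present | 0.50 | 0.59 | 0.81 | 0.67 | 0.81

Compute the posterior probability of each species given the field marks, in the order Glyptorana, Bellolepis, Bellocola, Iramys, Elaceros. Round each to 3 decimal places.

0.512, 0.173, 0.149, 0.128, 0.037

By Bayes' rule with conditional independence, the unnormalized weight for each hypothesis is prior × ∏ likelihoods (using 1 − P(present | H) for each absent field mark):
  Glyptorana: 0.23 × 0.57 × 0.09 × 0.73 × (1 − 0.50) = 0.0043066
  Bellolepis: 0.44 × 0.17 × 0.95 × 0.05 × (1 − 0.59) = 0.0014567
  Bellocola: 0.11 × 0.55 × 0.78 × 0.14 × (1 − 0.81) = 0.0012553
  Iramys: 0.14 × 0.27 × 0.27 × 0.32 × (1 − 0.67) = 0.0010778
  Elaceros: 0.08 × 0.10 × 0.88 × 0.23 × (1 − 0.81) = 0.00030765
Normalizing constant Z = 0.0043066 + 0.0014567 + 0.0012553 + 0.0010778 + 0.00030765 = 0.008404.
P(Glyptorana | evidence) = 0.0043066 / 0.008404 ≈ 0.512
P(Bellolepis | evidence) = 0.0014567 / 0.008404 ≈ 0.173
P(Bellocola | evidence) = 0.0012553 / 0.008404 ≈ 0.149
P(Iramys | evidence) = 0.0010778 / 0.008404 ≈ 0.128
P(Elaceros | evidence) = 0.00030765 / 0.008404 ≈ 0.037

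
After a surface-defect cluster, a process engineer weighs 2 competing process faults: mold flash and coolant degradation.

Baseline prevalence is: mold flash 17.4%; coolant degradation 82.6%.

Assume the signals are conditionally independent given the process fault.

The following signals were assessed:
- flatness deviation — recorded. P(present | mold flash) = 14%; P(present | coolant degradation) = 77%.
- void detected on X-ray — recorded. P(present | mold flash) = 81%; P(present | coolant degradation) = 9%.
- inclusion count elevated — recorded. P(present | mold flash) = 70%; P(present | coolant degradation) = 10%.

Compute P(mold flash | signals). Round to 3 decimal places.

By Bayes' rule with conditional independence, the unnormalized weight for each hypothesis is prior × ∏ likelihoods:
  mold flash: 0.174 × 0.14 × 0.81 × 0.70 = 0.013812
  coolant degradation: 0.826 × 0.77 × 0.09 × 0.10 = 0.0057242
The unnormalized weights sum to 0.019536.
P(mold flash | evidence) = 0.013812 / 0.019536 ≈ 0.707.

0.707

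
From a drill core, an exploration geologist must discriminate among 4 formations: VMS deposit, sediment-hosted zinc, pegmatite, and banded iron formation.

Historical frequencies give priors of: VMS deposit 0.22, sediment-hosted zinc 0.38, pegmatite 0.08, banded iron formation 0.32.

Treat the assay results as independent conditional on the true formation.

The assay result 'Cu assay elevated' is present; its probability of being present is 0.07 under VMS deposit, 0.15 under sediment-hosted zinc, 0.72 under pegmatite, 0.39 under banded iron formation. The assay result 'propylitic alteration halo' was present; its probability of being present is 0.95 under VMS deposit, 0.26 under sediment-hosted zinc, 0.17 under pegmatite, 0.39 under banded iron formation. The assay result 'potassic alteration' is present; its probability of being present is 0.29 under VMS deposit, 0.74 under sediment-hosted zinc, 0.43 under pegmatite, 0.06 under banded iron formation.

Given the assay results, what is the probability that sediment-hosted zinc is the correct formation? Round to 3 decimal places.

By Bayes' rule with conditional independence, the unnormalized weight for each hypothesis is prior × ∏ likelihoods:
  VMS deposit: 0.22 × 0.07 × 0.95 × 0.29 = 0.0042427
  sediment-hosted zinc: 0.38 × 0.15 × 0.26 × 0.74 = 0.010967
  pegmatite: 0.08 × 0.72 × 0.17 × 0.43 = 0.0042106
  banded iron formation: 0.32 × 0.39 × 0.39 × 0.06 = 0.0029203
Marginal likelihood of the evidence = 0.02234.
P(sediment-hosted zinc | evidence) = 0.010967 / 0.02234 ≈ 0.491.

0.491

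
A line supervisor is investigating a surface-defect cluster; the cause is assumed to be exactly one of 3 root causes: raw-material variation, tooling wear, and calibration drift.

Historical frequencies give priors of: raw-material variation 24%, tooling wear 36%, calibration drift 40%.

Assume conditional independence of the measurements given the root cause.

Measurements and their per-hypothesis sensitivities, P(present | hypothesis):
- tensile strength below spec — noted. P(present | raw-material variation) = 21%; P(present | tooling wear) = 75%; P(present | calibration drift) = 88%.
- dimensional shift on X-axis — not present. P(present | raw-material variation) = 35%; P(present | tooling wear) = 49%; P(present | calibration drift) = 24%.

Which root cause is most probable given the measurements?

calibration drift

For each hypothesis, the unnormalized posterior weight is prior × product of the measurement likelihoods (using 1 − P(present | H) for each absent measurement):
  raw-material variation: 0.24 × 0.21 × (1 − 0.35) = 0.03276
  tooling wear: 0.36 × 0.75 × (1 − 0.49) = 0.1377
  calibration drift: 0.40 × 0.88 × (1 − 0.24) = 0.26752
Normalizing constant Z = 0.03276 + 0.1377 + 0.26752 = 0.43798.
P(raw-material variation | evidence) ≈ 0.03276 / 0.43798 ≈ 0.075
P(tooling wear | evidence) ≈ 0.1377 / 0.43798 ≈ 0.314
P(calibration drift | evidence) ≈ 0.26752 / 0.43798 ≈ 0.611
The largest is 0.611, so calibration drift is most probable.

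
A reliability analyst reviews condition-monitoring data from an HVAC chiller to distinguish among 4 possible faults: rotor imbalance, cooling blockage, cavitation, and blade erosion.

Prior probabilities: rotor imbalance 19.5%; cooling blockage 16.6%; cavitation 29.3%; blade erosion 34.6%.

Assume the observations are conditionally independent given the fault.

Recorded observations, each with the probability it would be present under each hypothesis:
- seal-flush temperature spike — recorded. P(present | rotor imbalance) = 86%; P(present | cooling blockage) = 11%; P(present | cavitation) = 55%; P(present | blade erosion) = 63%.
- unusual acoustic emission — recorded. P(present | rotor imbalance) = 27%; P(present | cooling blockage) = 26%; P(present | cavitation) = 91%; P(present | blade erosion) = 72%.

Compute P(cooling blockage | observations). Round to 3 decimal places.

0.013

By Bayes' rule with conditional independence, the unnormalized weight for each hypothesis is prior × ∏ likelihoods:
  rotor imbalance: 0.195 × 0.86 × 0.27 = 0.045279
  cooling blockage: 0.166 × 0.11 × 0.26 = 0.0047476
  cavitation: 0.293 × 0.55 × 0.91 = 0.14665
  blade erosion: 0.346 × 0.63 × 0.72 = 0.15695
Normalizing constant Z = 0.045279 + 0.0047476 + 0.14665 + 0.15695 = 0.35362.
P(cooling blockage | evidence) = 0.0047476 / 0.35362 ≈ 0.013.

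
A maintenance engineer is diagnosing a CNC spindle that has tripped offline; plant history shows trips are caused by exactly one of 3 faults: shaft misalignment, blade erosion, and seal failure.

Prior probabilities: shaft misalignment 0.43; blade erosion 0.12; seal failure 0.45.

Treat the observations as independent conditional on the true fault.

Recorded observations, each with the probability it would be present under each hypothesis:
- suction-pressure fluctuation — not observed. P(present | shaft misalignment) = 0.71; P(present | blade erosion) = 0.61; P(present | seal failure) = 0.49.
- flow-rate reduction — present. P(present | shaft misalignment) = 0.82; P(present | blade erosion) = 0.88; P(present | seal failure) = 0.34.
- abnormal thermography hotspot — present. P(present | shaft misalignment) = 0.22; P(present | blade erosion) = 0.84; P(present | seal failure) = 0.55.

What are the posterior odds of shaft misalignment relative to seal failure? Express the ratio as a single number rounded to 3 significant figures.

Posterior odds equal prior odds times the likelihood ratio; only the two competing hypotheses matter (using 1 − P(present | H) for each absent observation).
  shaft misalignment: 0.43 × (1 − 0.71) × 0.82 × 0.22 = 0.022496
  seal failure: 0.45 × (1 − 0.49) × 0.34 × 0.55 = 0.042917
Posterior odds = 0.022496 / 0.042917 ≈ 0.524.

0.524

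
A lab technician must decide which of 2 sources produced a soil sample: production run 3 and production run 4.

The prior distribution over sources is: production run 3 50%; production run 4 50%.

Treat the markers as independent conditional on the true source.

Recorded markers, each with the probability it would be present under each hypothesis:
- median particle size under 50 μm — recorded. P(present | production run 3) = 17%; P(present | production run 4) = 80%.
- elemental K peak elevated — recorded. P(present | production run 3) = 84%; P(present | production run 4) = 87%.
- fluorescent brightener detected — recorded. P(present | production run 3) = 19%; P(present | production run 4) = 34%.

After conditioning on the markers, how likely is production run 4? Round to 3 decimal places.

0.897

Multiply each prior by the joint likelihood of the marker pattern:
  production run 3: 0.50 × 0.17 × 0.84 × 0.19 = 0.013566
  production run 4: 0.50 × 0.80 × 0.87 × 0.34 = 0.11832
Marginal likelihood of the evidence = 0.13189.
P(production run 4 | evidence) = 0.11832 / 0.13189 ≈ 0.897.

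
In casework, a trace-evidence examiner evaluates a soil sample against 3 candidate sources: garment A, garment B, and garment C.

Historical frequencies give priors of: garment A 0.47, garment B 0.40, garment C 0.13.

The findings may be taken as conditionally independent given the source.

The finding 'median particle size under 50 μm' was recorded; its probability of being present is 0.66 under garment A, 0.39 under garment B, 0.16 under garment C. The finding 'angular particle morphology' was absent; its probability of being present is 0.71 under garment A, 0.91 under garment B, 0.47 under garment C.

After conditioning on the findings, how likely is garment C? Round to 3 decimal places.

By Bayes' rule with conditional independence, the unnormalized weight for each hypothesis is prior × ∏ likelihoods (using 1 − P(present | H) for each absent finding):
  garment A: 0.47 × 0.66 × (1 − 0.71) = 0.089958
  garment B: 0.40 × 0.39 × (1 − 0.91) = 0.01404
  garment C: 0.13 × 0.16 × (1 − 0.47) = 0.011024
Normalizing constant Z = 0.089958 + 0.01404 + 0.011024 = 0.11502.
P(garment C | evidence) = 0.011024 / 0.11502 ≈ 0.096.

0.096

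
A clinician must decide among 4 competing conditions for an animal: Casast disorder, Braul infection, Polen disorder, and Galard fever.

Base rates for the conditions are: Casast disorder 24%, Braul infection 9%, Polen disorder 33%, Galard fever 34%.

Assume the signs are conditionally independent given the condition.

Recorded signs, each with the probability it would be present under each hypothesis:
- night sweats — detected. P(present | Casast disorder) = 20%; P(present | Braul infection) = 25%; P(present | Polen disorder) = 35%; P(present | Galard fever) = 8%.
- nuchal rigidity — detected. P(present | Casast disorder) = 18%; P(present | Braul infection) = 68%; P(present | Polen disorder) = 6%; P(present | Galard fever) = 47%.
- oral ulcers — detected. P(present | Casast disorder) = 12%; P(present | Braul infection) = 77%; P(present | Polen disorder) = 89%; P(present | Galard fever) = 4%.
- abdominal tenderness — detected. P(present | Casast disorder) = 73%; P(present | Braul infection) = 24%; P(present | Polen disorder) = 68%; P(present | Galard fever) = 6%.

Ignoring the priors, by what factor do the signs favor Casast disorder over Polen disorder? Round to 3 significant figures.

The Bayes factor is the ratio of the joint likelihoods of the sign pattern under the two hypotheses.
  Casast disorder: 0.20 × 0.18 × 0.12 × 0.73 = 0.0031536
  Polen disorder: 0.35 × 0.06 × 0.89 × 0.68 = 0.012709
Bayes factor = 0.0031536 / 0.012709 ≈ 0.248

0.248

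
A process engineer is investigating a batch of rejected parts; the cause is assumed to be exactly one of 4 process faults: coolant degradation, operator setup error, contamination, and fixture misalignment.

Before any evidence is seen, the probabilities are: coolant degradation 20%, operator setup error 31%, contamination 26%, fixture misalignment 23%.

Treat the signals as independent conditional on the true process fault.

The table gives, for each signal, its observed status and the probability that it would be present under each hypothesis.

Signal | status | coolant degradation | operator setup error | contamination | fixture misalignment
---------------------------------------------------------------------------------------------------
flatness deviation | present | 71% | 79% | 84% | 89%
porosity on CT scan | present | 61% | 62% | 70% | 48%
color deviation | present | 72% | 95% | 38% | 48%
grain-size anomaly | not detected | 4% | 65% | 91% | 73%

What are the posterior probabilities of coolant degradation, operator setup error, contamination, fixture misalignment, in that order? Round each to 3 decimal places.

0.467, 0.393, 0.041, 0.099

Multiply each prior by the joint likelihood of the signal pattern (using 1 − P(present | H) for each absent signal):
  coolant degradation: 0.20 × 0.71 × 0.61 × 0.72 × (1 − 0.04) = 0.059872
  operator setup error: 0.31 × 0.79 × 0.62 × 0.95 × (1 − 0.65) = 0.050486
  contamination: 0.26 × 0.84 × 0.70 × 0.38 × (1 − 0.91) = 0.0052285
  fixture misalignment: 0.23 × 0.89 × 0.48 × 0.48 × (1 − 0.73) = 0.012734
The unnormalized weights sum to 0.12832.
P(coolant degradation | evidence) = 0.059872 / 0.12832 ≈ 0.467
P(operator setup error | evidence) = 0.050486 / 0.12832 ≈ 0.393
P(contamination | evidence) = 0.0052285 / 0.12832 ≈ 0.041
P(fixture misalignment | evidence) = 0.012734 / 0.12832 ≈ 0.099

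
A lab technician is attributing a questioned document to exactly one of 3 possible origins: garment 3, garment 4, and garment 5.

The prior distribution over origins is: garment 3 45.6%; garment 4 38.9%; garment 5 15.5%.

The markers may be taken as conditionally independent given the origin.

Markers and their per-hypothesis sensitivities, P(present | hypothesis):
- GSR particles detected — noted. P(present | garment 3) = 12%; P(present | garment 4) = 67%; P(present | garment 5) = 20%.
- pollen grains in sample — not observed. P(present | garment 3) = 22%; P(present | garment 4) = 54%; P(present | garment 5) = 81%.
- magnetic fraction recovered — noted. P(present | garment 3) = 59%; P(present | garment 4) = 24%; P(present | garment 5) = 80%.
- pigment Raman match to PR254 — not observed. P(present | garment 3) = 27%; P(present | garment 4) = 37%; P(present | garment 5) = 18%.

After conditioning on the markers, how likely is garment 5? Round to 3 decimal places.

0.096

For each hypothesis, the unnormalized posterior weight is prior × product of the marker likelihoods (using 1 − P(present | H) for each absent marker):
  garment 3: 0.456 × 0.12 × (1 − 0.22) × 0.59 × (1 − 0.27) = 0.018383
  garment 4: 0.389 × 0.67 × (1 − 0.54) × 0.24 × (1 − 0.37) = 0.018127
  garment 5: 0.155 × 0.20 × (1 − 0.81) × 0.80 × (1 − 0.18) = 0.0038638
The unnormalized weights sum to 0.040374.
P(garment 5 | evidence) = 0.0038638 / 0.040374 ≈ 0.096.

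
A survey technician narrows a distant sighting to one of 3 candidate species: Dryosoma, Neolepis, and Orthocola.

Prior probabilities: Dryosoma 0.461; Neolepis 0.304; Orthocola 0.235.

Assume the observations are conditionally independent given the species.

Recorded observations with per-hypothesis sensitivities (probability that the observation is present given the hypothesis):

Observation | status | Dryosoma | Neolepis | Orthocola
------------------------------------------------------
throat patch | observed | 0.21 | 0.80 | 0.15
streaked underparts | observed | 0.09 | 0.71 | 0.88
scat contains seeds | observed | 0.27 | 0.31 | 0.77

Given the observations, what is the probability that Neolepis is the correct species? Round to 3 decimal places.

Multiply each prior by the joint likelihood of the evidence pattern:
  Dryosoma: 0.461 × 0.21 × 0.09 × 0.27 = 0.0023525
  Neolepis: 0.304 × 0.80 × 0.71 × 0.31 = 0.053528
  Orthocola: 0.235 × 0.15 × 0.88 × 0.77 = 0.023885
Normalizing constant Z = 0.0023525 + 0.053528 + 0.023885 = 0.079766.
P(Neolepis | evidence) = 0.053528 / 0.079766 ≈ 0.671.

0.671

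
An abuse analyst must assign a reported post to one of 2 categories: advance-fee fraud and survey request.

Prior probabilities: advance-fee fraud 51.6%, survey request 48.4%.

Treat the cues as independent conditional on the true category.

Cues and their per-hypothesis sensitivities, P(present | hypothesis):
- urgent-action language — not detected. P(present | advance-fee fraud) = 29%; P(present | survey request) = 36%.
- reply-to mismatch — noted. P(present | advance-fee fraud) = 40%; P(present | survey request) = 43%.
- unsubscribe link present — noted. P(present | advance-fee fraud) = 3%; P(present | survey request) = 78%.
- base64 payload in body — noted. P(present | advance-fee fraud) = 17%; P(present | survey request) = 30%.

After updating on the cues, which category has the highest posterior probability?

Multiply each prior by the joint likelihood of the cue pattern (using 1 − P(present | H) for each absent cue):
  advance-fee fraud: 0.516 × (1 − 0.29) × 0.40 × 0.03 × 0.17 = 0.00074737
  survey request: 0.484 × (1 − 0.36) × 0.43 × 0.78 × 0.30 = 0.031168
Normalizing constant Z = 0.00074737 + 0.031168 = 0.031915.
P(advance-fee fraud | evidence) ≈ 0.00074737 / 0.031915 ≈ 0.023
P(survey request | evidence) ≈ 0.031168 / 0.031915 ≈ 0.977
The largest is 0.977, so survey request is most probable.

survey request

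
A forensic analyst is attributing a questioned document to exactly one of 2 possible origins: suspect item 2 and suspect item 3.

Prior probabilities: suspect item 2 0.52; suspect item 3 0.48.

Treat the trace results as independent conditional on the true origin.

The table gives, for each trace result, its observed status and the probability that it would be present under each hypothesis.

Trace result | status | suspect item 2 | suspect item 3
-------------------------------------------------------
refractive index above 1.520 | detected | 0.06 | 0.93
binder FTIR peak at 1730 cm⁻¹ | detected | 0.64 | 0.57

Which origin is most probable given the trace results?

suspect item 3

For each hypothesis, the unnormalized posterior weight is prior × product of the trace result likelihoods:
  suspect item 2: 0.52 × 0.06 × 0.64 = 0.019968
  suspect item 3: 0.48 × 0.93 × 0.57 = 0.25445
Normalizing constant Z = 0.019968 + 0.25445 = 0.27442.
P(suspect item 2 | evidence) ≈ 0.019968 / 0.27442 ≈ 0.073
P(suspect item 3 | evidence) ≈ 0.25445 / 0.27442 ≈ 0.927
The largest is 0.927, so suspect item 3 is most probable.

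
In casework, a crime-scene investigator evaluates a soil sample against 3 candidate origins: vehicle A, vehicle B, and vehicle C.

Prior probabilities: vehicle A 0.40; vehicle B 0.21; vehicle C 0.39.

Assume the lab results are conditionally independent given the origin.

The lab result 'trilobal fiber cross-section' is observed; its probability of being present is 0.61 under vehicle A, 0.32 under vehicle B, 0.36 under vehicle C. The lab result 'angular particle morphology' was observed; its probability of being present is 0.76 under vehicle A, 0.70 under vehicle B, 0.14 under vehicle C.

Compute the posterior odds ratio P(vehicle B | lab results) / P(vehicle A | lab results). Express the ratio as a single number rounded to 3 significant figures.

0.254

Unnormalized posterior weight (prior times the lab result likelihoods) for each of the two hypotheses:
  vehicle B: 0.21 × 0.32 × 0.70 = 0.04704
  vehicle A: 0.40 × 0.61 × 0.76 = 0.18544
Odds(vehicle B : vehicle A) = 0.04704 / 0.18544 ≈ 0.254.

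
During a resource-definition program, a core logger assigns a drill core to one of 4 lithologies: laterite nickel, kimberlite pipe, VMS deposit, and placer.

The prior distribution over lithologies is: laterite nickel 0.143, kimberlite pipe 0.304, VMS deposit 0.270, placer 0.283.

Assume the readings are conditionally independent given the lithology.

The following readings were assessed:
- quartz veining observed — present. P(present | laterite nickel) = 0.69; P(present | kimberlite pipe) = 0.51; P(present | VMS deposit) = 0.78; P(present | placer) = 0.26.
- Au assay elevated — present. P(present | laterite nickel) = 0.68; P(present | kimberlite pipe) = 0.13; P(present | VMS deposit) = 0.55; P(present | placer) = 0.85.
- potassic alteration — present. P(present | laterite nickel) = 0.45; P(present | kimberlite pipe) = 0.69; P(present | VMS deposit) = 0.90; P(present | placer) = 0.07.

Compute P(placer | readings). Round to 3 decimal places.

0.029

By Bayes' rule with conditional independence, the unnormalized weight for each hypothesis is prior × ∏ likelihoods:
  laterite nickel: 0.143 × 0.69 × 0.68 × 0.45 = 0.030193
  kimberlite pipe: 0.304 × 0.51 × 0.13 × 0.69 = 0.013907
  VMS deposit: 0.270 × 0.78 × 0.55 × 0.90 = 0.10425
  placer: 0.283 × 0.26 × 0.85 × 0.07 = 0.004378
The unnormalized weights sum to 0.15273.
P(placer | evidence) = 0.004378 / 0.15273 ≈ 0.029.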